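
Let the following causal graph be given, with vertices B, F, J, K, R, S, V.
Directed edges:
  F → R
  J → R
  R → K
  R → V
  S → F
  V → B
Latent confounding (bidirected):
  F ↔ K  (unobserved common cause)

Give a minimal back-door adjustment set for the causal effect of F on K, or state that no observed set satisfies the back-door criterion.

F→K: no observed back-door set.

desc(F)\{F}={B,K,R,V}; candidates ⊆ {J,S}.
F↔K: latent back-door arc(s) into F.
size 0: {}; under {} F still reaches {K,S} ∋ K.
size 1: {J}, {S}; under {J} F still reaches {K,S} ∋ K.
size 2: {J,S}; under {J,S} F still reaches {K} ∋ K.
F↔K cannot be blocked by any observed set — no back-door set.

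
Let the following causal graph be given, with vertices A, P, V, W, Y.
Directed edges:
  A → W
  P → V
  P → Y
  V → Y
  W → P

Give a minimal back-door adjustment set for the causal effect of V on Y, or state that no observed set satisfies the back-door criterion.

V→Y: minimal back-door set {P}.

desc(V)\{V}={Y}; candidates ⊆ {A,P,W}.
size 0: {}; under {} V still reaches {A,P,W,Y} ∋ Y.
{P}: V⊥Y given {P} in G with V→· removed — back-door holds.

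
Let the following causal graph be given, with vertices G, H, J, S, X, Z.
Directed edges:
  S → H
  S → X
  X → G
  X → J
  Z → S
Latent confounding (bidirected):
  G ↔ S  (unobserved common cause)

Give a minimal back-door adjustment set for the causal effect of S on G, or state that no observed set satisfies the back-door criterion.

desc(S)\{S}={G,H,J,X}; candidates ⊆ {Z}.
S↔G: latent back-door arc(s) into S.
size 0: {}; under {} S still reaches {G,Z} ∋ G.
size 1: {Z}; under {Z} S still reaches {G} ∋ G.
S↔G cannot be blocked by any observed set — no back-door set.

S→G: no observed back-door set.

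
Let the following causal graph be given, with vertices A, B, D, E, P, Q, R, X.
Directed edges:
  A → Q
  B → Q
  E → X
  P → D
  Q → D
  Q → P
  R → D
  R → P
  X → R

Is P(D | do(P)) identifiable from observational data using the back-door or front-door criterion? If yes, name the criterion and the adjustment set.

desc(P)\{P}={D}; candidates ⊆ {A,B,E,Q,R,X}.
size 0: {}; under {} P still reaches {A,B,D,E,Q,R,X} ∋ D.
size 1: {A}, {B}, {E} …(+3); under {A} P still reaches {B,D,E,Q,R,X} ∋ D.
{Q,R}: P⊥D given {Q,R} in G with P→· removed — back-door holds.
P(D|do(P)) = Σ_{Q,R} P(D|P,Q,R)·P(Q,R).

P(D|do(P)): backdoor, adjust for {Q, R}.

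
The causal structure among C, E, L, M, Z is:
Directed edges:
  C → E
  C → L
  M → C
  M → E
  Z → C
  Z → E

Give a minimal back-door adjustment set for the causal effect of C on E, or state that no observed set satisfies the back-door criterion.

C→E: minimal back-door set {M, Z}.

desc(C)\{C}={E,L}; candidates ⊆ {M,Z}.
size 0: {}; under {} C still reaches {E,M,Z} ∋ E.
size 1: {M}, {Z}; under {M} C still reaches {E,Z} ∋ E.
{M,Z}: C⊥E given {M,Z} in G with C→· removed — back-door holds.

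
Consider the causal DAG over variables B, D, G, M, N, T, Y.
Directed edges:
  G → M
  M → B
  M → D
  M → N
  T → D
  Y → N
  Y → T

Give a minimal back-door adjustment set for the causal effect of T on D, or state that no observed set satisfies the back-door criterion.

desc(T)\{T}={D}; candidates ⊆ {B,G,M,N,Y}.
∅: T⊥D given ∅ in G with T→· removed — back-door holds.

T→D: minimal back-door set ∅.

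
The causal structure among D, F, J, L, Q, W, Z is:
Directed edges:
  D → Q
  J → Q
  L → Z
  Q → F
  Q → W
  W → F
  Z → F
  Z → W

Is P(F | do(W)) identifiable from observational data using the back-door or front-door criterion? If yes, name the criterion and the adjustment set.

P(F|do(W)): backdoor, adjust for {Q, Z}.

desc(W)\{W}={F}; candidates ⊆ {D,J,L,Q,Z}.
size 0: {}; under {} W still reaches {D,F,J,L,Q,Z} ∋ F.
size 1: {D}, {J}, {L} …(+2); under {D} W still reaches {F,J,L,Q,Z} ∋ F.
{Q,Z}: W⊥F given {Q,Z} in G with W→· removed — back-door holds.
P(F|do(W)) = Σ_{Q,Z} P(F|W,Q,Z)·P(Q,Z).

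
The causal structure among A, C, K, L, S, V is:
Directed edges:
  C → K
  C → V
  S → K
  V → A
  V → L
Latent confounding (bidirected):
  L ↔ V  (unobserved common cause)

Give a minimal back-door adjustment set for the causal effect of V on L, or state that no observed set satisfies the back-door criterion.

desc(V)\{V}={A,L}; candidates ⊆ {C,K,S}.
V↔L: latent back-door arc(s) into V.
size 0: {}; under {} V still reaches {C,K,L} ∋ L.
size 1: {C}, {K}, {S}; under {C} V still reaches {L} ∋ L.
size 2: {C,K}, {C,S}, {K,S}; under {C,K} V still reaches {L} ∋ L.
V↔L cannot be blocked by any observed set — no back-door set.

V→L: no observed back-door set.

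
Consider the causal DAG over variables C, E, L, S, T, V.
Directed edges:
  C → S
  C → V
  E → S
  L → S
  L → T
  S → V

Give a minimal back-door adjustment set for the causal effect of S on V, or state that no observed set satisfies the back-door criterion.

S→V: minimal back-door set {C}.

desc(S)\{S}={V}; candidates ⊆ {C,E,L,T}.
size 0: {}; under {} S still reaches {C,E,L,T,V} ∋ V.
{C}: S⊥V given {C} in G with S→· removed — back-door holds.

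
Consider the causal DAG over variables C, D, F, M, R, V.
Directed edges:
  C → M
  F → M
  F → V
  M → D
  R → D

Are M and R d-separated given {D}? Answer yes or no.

Bayes-Ball from M | {D} reaches {C,F,R,V}.
R ∈ reach(M|{D}) ⇒ M ⊥̸ R | {D}.

No — M and R are d-connected given {D}.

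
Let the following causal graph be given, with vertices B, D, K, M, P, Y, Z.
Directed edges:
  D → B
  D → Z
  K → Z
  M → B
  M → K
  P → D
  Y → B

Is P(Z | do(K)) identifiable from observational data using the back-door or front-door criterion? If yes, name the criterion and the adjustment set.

P(Z|do(K)): backdoor, adjust for ∅.

desc(K)\{K}={Z}; candidates ⊆ {B,D,M,P,Y}.
∅: K⊥Z given ∅ in G with K→· removed — back-door holds.
P(Z|do(K)) = P(Z|K) — no adjustment needed.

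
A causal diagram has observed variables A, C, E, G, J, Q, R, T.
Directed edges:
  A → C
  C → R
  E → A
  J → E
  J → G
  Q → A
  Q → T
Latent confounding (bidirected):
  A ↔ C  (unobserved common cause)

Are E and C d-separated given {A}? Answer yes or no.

No — E and C are d-connected given {A}.

Bayes-Ball from E | {A} reaches {C,G,J,Q,R,T}.
C ∈ reach(E|{A}) ⇒ E ⊥̸ C | {A}.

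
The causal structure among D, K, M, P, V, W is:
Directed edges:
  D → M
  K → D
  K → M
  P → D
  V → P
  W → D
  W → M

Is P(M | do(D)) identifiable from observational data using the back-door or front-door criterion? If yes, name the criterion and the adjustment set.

desc(D)\{D}={M}; candidates ⊆ {K,P,V,W}.
size 0: {}; under {} D still reaches {K,M,P,V,W} ∋ M.
size 1: {K}, {P}, {V} …(+1); under {K} D still reaches {M,P,V,W} ∋ M.
{K,W}: D⊥M given {K,W} in G with D→· removed — back-door holds.
P(M|do(D)) = Σ_{K,W} P(M|D,K,W)·P(K,W).

P(M|do(D)): backdoor, adjust for {K, W}.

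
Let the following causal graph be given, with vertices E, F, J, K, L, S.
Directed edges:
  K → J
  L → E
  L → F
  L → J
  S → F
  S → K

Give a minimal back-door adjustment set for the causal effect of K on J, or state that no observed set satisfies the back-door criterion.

K→J: minimal back-door set ∅.

desc(K)\{K}={J}; candidates ⊆ {E,F,L,S}.
∅: K⊥J given ∅ in G with K→· removed — back-door holds.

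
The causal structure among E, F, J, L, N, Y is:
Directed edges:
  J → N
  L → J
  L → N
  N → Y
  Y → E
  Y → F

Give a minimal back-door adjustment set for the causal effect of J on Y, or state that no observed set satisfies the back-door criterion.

desc(J)\{J}={E,F,N,Y}; candidates ⊆ {L}.
size 0: {}; under {} J still reaches {E,F,L,N,Y} ∋ Y.
{L}: J⊥Y given {L} in G with J→· removed — back-door holds.

J→Y: minimal back-door set {L}.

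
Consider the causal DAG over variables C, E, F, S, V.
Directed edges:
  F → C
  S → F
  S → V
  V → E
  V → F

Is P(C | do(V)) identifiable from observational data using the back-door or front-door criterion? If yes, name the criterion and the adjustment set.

desc(V)\{V}={C,E,F}; candidates ⊆ {S}.
size 0: {}; under {} V still reaches {C,F,S} ∋ C.
{S}: V⊥C given {S} in G with V→· removed — back-door holds.
P(C|do(V)) = Σ_{S} P(C|V,S)·P(S).

P(C|do(V)): backdoor, adjust for {S}.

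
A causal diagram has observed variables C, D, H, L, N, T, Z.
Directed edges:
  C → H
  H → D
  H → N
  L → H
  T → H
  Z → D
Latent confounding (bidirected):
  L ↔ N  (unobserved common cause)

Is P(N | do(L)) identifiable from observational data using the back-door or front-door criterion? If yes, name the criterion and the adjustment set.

desc(L)\{L}={D,H,N}; candidates ⊆ {C,T,Z}.
L↔N: latent back-door arc(s) into L.
size 0: {}; under {} L still reaches {N} ∋ N.
size 1: {C}, {T}, {Z}; under {C} L still reaches {N} ∋ N.
size 2: {C,T}, {C,Z}, {T,Z}; under {C,T} L still reaches {N} ∋ N.
L↔N cannot be blocked by any observed set — no back-door set.
{H}: (i) intercepts every directed L→N path; (ii) no back-door L→{H}; (iii) {L} blocks every back-door {H}→N. Front-door holds.
P(N|do(L)) = Σ_{H} P(H|L) Σ_{L'} P(N|H,L')P(L').

P(N|do(L)): frontdoor, adjust for {H}.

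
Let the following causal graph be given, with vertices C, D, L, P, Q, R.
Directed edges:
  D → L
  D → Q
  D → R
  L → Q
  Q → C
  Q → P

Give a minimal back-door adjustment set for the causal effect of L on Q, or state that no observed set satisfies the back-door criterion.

desc(L)\{L}={C,P,Q}; candidates ⊆ {D,R}.
size 0: {}; under {} L still reaches {C,D,P,Q,R} ∋ Q.
{D}: L⊥Q given {D} in G with L→· removed — back-door holds.

L→Q: minimal back-door set {D}.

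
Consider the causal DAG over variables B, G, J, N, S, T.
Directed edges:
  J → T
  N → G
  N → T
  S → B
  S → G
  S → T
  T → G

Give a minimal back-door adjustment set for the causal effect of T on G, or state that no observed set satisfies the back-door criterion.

desc(T)\{T}={G}; candidates ⊆ {B,J,N,S}.
size 0: {}; under {} T still reaches {B,G,J,N,S} ∋ G.
size 1: {B}, {J}, {N} …(+1); under {B} T still reaches {G,J,N,S} ∋ G.
{N,S}: T⊥G given {N,S} in G with T→· removed — back-door holds.

T→G: minimal back-door set {N, S}.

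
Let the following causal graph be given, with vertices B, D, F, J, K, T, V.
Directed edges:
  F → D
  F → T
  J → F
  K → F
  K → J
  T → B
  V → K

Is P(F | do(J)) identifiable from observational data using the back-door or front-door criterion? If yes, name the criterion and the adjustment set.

P(F|do(J)): backdoor, adjust for {K}.

desc(J)\{J}={B,D,F,T}; candidates ⊆ {K,V}.
size 0: {}; under {} J still reaches {B,D,F,K,T,V} ∋ F.
{K}: J⊥F given {K} in G with J→· removed — back-door holds.
P(F|do(J)) = Σ_{K} P(F|J,K)·P(K).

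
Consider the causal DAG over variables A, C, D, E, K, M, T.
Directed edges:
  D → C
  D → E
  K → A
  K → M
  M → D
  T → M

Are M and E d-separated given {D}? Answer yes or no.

Yes — M ⊥ E | {D}.

Bayes-Ball from M | {D} reaches {A,K,T}.
E ∉ reach(M|{D}) ⇒ M ⊥ E | {D}.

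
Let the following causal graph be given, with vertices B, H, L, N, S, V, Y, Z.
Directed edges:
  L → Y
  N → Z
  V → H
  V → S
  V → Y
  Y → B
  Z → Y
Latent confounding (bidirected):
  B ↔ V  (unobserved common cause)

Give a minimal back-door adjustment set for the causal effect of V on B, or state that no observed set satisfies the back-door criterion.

desc(V)\{V}={B,H,S,Y}; candidates ⊆ {L,N,Z}.
V↔B: latent back-door arc(s) into V.
size 0: {}; under {} V still reaches {B} ∋ B.
size 1: {L}, {N}, {Z}; under {L} V still reaches {B} ∋ B.
size 2: {L,N}, {L,Z}, {N,Z}; under {L,N} V still reaches {B} ∋ B.
V↔B cannot be blocked by any observed set — no back-door set.

V→B: no observed back-door set.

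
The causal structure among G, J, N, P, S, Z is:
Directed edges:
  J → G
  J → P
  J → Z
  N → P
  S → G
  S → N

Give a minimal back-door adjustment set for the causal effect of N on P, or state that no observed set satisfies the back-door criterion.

N→P: minimal back-door set ∅.

desc(N)\{N}={P}; candidates ⊆ {G,J,S,Z}.
∅: N⊥P given ∅ in G with N→· removed — back-door holds.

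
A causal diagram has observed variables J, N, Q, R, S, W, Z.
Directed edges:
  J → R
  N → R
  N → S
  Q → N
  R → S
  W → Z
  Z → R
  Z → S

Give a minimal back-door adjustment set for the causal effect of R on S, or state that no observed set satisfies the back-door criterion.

desc(R)\{R}={S}; candidates ⊆ {J,N,Q,W,Z}.
size 0: {}; under {} R still reaches {J,N,Q,S,W,Z} ∋ S.
size 1: {J}, {N}, {Q} …(+2); under {J} R still reaches {N,Q,S,W,Z} ∋ S.
{N,Z}: R⊥S given {N,Z} in G with R→· removed — back-door holds.

R→S: minimal back-door set {N, Z}.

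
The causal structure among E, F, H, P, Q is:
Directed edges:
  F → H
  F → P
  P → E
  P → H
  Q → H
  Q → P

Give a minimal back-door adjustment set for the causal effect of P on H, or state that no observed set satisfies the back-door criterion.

desc(P)\{P}={E,H}; candidates ⊆ {F,Q}.
size 0: {}; under {} P still reaches {F,H,Q} ∋ H.
size 1: {F}, {Q}; under {F} P still reaches {H,Q} ∋ H.
{F,Q}: P⊥H given {F,Q} in G with P→· removed — back-door holds.

P→H: minimal back-door set {F, Q}.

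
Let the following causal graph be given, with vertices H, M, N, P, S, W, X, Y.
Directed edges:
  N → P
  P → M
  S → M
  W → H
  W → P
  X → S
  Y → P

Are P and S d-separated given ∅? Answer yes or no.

Yes — P ⊥ S | ∅.

Bayes-Ball from P | ∅ reaches {H,M,N,W,Y}.
S ∉ reach(P|∅) ⇒ P ⊥ S | ∅.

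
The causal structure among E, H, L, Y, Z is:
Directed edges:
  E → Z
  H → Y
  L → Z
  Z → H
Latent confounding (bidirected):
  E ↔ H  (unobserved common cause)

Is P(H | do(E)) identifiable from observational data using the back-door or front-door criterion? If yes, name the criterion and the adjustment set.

P(H|do(E)): frontdoor, adjust for {Z}.

desc(E)\{E}={H,Y,Z}; candidates ⊆ {L}.
E↔H: latent back-door arc(s) into E.
size 0: {}; under {} E still reaches {H,Y} ∋ H.
size 1: {L}; under {L} E still reaches {H,Y} ∋ H.
E↔H cannot be blocked by any observed set — no back-door set.
{Z}: (i) intercepts every directed E→H path; (ii) no back-door E→{Z}; (iii) {E} blocks every back-door {Z}→H. Front-door holds.
P(H|do(E)) = Σ_{Z} P(Z|E) Σ_{E'} P(H|Z,E')P(E').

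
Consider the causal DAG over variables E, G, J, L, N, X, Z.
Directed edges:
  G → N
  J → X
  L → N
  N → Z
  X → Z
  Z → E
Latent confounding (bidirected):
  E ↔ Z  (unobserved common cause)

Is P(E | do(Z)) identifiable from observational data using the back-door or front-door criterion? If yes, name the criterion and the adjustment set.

desc(Z)\{Z}={E}; candidates ⊆ {G,J,L,N,X}.
Z↔E: latent back-door arc(s) into Z.
size 0: {}; under {} Z still reaches {E,G,J,L,N,X} ∋ E.
size 1: {G}, {J}, {L} …(+2); under {G} Z still reaches {E,J,L,N,X} ∋ E.
size 2: {G,J}, {G,L}, {G,N} …(+7); under {G,J} Z still reaches {E,L,N,X} ∋ E.
Z↔E cannot be blocked by any observed set — no back-door set.
No mediator lies on a directed Z→…→E path.
Neither criterion identifies P(E|do(Z)) in this graph.

P(E|do(Z)): not identifiable (no BD/FD set).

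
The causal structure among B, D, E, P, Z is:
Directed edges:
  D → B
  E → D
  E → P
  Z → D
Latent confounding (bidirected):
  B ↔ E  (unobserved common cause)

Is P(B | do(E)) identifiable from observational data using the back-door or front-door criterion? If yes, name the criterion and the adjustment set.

desc(E)\{E}={B,D,P}; candidates ⊆ {Z}.
E↔B: latent back-door arc(s) into E.
size 0: {}; under {} E still reaches {B} ∋ B.
size 1: {Z}; under {Z} E still reaches {B} ∋ B.
E↔B cannot be blocked by any observed set — no back-door set.
{D}: (i) intercepts every directed E→B path; (ii) no back-door E→{D}; (iii) {E} blocks every back-door {D}→B. Front-door holds.
P(B|do(E)) = Σ_{D} P(D|E) Σ_{E'} P(B|D,E')P(E').

P(B|do(E)): frontdoor, adjust for {D}.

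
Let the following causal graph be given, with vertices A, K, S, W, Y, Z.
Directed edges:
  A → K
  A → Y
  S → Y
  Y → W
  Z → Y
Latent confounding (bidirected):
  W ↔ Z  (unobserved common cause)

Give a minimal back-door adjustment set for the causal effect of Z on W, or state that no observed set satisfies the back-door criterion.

desc(Z)\{Z}={W,Y}; candidates ⊆ {A,K,S}.
Z↔W: latent back-door arc(s) into Z.
size 0: {}; under {} Z still reaches {W} ∋ W.
size 1: {A}, {K}, {S}; under {A} Z still reaches {W} ∋ W.
size 2: {A,K}, {A,S}, {K,S}; under {A,K} Z still reaches {W} ∋ W.
Z↔W cannot be blocked by any observed set — no back-door set.

Z→W: no observed back-door set.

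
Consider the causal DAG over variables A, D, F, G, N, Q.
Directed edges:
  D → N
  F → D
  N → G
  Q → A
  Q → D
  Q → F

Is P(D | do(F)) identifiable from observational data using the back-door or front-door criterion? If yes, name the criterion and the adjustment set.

desc(F)\{F}={D,G,N}; candidates ⊆ {A,Q}.
size 0: {}; under {} F still reaches {A,D,G,N,Q} ∋ D.
{Q}: F⊥D given {Q} in G with F→· removed — back-door holds.
P(D|do(F)) = Σ_{Q} P(D|F,Q)·P(Q).

P(D|do(F)): backdoor, adjust for {Q}.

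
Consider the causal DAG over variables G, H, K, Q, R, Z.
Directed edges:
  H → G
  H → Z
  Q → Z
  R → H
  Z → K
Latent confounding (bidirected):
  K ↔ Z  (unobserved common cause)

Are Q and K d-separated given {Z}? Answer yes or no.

No — Q and K are d-connected given {Z}.

Bayes-Ball from Q | {Z} reaches {G,H,K,R}.
K ∈ reach(Q|{Z}) ⇒ Q ⊥̸ K | {Z}.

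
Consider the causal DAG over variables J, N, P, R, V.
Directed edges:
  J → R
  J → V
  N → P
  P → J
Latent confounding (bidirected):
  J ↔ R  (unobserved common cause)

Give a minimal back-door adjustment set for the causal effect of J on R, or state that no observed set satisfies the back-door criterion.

J→R: no observed back-door set.

desc(J)\{J}={R,V}; candidates ⊆ {N,P}.
J↔R: latent back-door arc(s) into J.
size 0: {}; under {} J still reaches {N,P,R} ∋ R.
size 1: {N}, {P}; under {N} J still reaches {P,R} ∋ R.
size 2: {N,P}; under {N,P} J still reaches {R} ∋ R.
J↔R cannot be blocked by any observed set — no back-door set.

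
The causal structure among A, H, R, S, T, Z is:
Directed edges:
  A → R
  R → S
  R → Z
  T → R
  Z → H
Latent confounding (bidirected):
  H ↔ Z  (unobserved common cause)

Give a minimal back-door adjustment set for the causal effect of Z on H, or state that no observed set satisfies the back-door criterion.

desc(Z)\{Z}={H}; candidates ⊆ {A,R,S,T}.
Z↔H: latent back-door arc(s) into Z.
size 0: {}; under {} Z still reaches {A,H,R,S,T} ∋ H.
size 1: {A}, {R}, {S} …(+1); under {A} Z still reaches {H,R,S,T} ∋ H.
size 2: {A,R}, {A,S}, {A,T} …(+3); under {A,R} Z still reaches {H} ∋ H.
Z↔H cannot be blocked by any observed set — no back-door set.

Z→H: no observed back-door set.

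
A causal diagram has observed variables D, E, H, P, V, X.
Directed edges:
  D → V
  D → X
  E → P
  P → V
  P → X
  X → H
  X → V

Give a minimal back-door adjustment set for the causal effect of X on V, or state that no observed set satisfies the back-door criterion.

desc(X)\{X}={H,V}; candidates ⊆ {D,E,P}.
size 0: {}; under {} X still reaches {D,E,P,V} ∋ V.
size 1: {D}, {E}, {P}; under {D} X still reaches {E,P,V} ∋ V.
{D,P}: X⊥V given {D,P} in G with X→· removed — back-door holds.

X→V: minimal back-door set {D, P}.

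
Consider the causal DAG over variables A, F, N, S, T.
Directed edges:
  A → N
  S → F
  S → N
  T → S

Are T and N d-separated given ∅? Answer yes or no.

Bayes-Ball from T | ∅ reaches {F,N,S}.
N ∈ reach(T|∅) ⇒ T ⊥̸ N | ∅.

No — T and N are d-connected given ∅.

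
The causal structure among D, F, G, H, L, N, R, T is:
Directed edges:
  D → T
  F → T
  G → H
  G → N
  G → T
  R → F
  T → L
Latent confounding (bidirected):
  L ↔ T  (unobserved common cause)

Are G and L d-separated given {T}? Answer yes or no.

No — G and L are d-connected given {T}.

Bayes-Ball from G | {T} reaches {D,F,H,L,N,R}.
L ∈ reach(G|{T}) ⇒ G ⊥̸ L | {T}.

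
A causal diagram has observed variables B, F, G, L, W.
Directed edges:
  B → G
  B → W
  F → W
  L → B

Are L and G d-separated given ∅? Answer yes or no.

Bayes-Ball from L | ∅ reaches {B,G,W}.
G ∈ reach(L|∅) ⇒ L ⊥̸ G | ∅.

No — L and G are d-connected given ∅.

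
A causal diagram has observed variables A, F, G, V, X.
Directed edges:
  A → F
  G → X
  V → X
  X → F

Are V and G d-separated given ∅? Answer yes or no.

Yes — V ⊥ G | ∅.

Bayes-Ball from V | ∅ reaches {F,X}.
G ∉ reach(V|∅) ⇒ V ⊥ G | ∅.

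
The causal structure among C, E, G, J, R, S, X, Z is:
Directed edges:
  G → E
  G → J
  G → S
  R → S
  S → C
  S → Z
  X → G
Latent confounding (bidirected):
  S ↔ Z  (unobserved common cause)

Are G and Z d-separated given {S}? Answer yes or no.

No — G and Z are d-connected given {S}.

Bayes-Ball from G | {S} reaches {E,J,R,X,Z}.
Z ∈ reach(G|{S}) ⇒ G ⊥̸ Z | {S}.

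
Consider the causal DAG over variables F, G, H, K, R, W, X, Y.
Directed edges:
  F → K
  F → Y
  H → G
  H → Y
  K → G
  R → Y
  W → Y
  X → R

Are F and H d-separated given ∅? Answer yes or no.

Yes — F ⊥ H | ∅.

Bayes-Ball from F | ∅ reaches {G,K,Y}.
H ∉ reach(F|∅) ⇒ F ⊥ H | ∅.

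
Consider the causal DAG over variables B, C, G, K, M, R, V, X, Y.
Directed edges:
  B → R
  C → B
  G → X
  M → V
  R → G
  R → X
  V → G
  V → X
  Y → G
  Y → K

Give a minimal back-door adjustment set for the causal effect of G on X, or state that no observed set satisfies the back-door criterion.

desc(G)\{G}={X}; candidates ⊆ {B,C,K,M,R,V,Y}.
size 0: {}; under {} G still reaches {B,C,K,M,R,V,X,Y} ∋ X.
size 1: {B}, {C}, {K} …(+4); under {B} G still reaches {K,M,R,V,X,Y} ∋ X.
{R,V}: G⊥X given {R,V} in G with G→· removed — back-door holds.

G→X: minimal back-door set {R, V}.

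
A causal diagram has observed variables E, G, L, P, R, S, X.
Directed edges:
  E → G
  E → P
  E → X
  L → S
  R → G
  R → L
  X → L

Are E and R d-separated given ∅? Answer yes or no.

Yes — E ⊥ R | ∅.

Bayes-Ball from E | ∅ reaches {G,L,P,S,X}.
R ∉ reach(E|∅) ⇒ E ⊥ R | ∅.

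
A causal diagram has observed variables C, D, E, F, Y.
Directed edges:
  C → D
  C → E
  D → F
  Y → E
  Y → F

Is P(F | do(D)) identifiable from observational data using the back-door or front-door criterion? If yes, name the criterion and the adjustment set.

P(F|do(D)): backdoor, adjust for ∅.

desc(D)\{D}={F}; candidates ⊆ {C,E,Y}.
∅: D⊥F given ∅ in G with D→· removed — back-door holds.
P(F|do(D)) = P(F|D) — no adjustment needed.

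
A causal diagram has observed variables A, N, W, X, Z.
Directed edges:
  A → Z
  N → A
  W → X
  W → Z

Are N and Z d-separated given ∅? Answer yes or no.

Bayes-Ball from N | ∅ reaches {A,Z}.
Z ∈ reach(N|∅) ⇒ N ⊥̸ Z | ∅.

No — N and Z are d-connected given ∅.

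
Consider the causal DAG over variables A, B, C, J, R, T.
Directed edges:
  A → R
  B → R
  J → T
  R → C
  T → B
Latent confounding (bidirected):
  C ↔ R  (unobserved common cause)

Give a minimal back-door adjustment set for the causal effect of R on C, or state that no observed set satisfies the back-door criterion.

desc(R)\{R}={C}; candidates ⊆ {A,B,J,T}.
R↔C: latent back-door arc(s) into R.
size 0: {}; under {} R still reaches {A,B,C,J,T} ∋ C.
size 1: {A}, {B}, {J} …(+1); under {A} R still reaches {B,C,J,T} ∋ C.
size 2: {A,B}, {A,J}, {A,T} …(+3); under {A,B} R still reaches {C} ∋ C.
R↔C cannot be blocked by any observed set — no back-door set.

R→C: no observed back-door set.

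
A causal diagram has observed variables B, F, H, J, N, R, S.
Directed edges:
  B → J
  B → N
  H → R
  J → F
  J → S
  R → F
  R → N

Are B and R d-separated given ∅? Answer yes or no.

Bayes-Ball from B | ∅ reaches {F,J,N,S}.
R ∉ reach(B|∅) ⇒ B ⊥ R | ∅.

Yes — B ⊥ R | ∅.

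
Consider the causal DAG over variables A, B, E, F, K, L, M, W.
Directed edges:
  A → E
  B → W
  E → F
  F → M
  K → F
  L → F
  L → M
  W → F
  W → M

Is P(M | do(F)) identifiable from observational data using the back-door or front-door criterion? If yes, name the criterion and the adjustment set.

P(M|do(F)): backdoor, adjust for {L, W}.

desc(F)\{F}={M}; candidates ⊆ {A,B,E,K,L,W}.
size 0: {}; under {} F still reaches {A,B,E,K,L,M,W} ∋ M.
size 1: {A}, {B}, {E} …(+3); under {A} F still reaches {B,E,K,L,M,W} ∋ M.
{L,W}: F⊥M given {L,W} in G with F→· removed — back-door holds.
P(M|do(F)) = Σ_{L,W} P(M|F,L,W)·P(L,W).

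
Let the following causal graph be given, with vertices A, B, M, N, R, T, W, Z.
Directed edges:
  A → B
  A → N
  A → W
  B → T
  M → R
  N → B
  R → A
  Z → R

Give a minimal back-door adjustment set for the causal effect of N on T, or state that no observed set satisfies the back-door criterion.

N→T: minimal back-door set {A}.

desc(N)\{N}={B,T}; candidates ⊆ {A,M,R,W,Z}.
size 0: {}; under {} N still reaches {A,B,M,R,T,W,Z} ∋ T.
{A}: N⊥T given {A} in G with N→· removed — back-door holds.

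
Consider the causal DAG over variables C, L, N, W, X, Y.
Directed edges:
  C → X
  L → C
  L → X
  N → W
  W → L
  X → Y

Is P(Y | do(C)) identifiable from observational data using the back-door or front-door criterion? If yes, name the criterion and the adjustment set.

P(Y|do(C)): backdoor, adjust for {L}.

desc(C)\{C}={X,Y}; candidates ⊆ {L,N,W}.
size 0: {}; under {} C still reaches {L,N,W,X,Y} ∋ Y.
{L}: C⊥Y given {L} in G with C→· removed — back-door holds.
P(Y|do(C)) = Σ_{L} P(Y|C,L)·P(L).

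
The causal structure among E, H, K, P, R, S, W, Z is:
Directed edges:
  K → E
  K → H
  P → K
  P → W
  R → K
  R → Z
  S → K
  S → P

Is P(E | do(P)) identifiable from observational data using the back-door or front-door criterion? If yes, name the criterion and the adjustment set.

desc(P)\{P}={E,H,K,W}; candidates ⊆ {R,S,Z}.
size 0: {}; under {} P still reaches {E,H,K,S} ∋ E.
{S}: P⊥E given {S} in G with P→· removed — back-door holds.
P(E|do(P)) = Σ_{S} P(E|P,S)·P(S).

P(E|do(P)): backdoor, adjust for {S}.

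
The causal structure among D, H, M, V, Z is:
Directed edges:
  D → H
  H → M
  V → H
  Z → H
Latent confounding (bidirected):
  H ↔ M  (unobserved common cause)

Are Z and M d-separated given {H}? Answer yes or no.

No — Z and M are d-connected given {H}.

Bayes-Ball from Z | {H} reaches {D,M,V}.
M ∈ reach(Z|{H}) ⇒ Z ⊥̸ M | {H}.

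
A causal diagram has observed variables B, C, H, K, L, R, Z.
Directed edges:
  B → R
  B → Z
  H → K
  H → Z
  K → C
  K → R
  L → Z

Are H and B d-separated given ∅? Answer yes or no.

Yes — H ⊥ B | ∅.

Bayes-Ball from H | ∅ reaches {C,K,R,Z}.
B ∉ reach(H|∅) ⇒ H ⊥ B | ∅.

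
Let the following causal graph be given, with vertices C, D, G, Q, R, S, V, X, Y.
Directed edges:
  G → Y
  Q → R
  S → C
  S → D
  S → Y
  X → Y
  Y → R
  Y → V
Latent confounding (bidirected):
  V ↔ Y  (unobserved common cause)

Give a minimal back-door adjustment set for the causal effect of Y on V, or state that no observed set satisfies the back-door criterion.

Y→V: no observed back-door set.

desc(Y)\{Y}={R,V}; candidates ⊆ {C,D,G,Q,S,X}.
Y↔V: latent back-door arc(s) into Y.
size 0: {}; under {} Y still reaches {C,D,G,S,V,X} ∋ V.
size 1: {C}, {D}, {G} …(+3); under {C} Y still reaches {D,G,S,V,X} ∋ V.
size 2: {C,D}, {C,G}, {C,Q} …(+12); under {C,D} Y still reaches {G,S,V,X} ∋ V.
Y↔V cannot be blocked by any observed set — no back-door set.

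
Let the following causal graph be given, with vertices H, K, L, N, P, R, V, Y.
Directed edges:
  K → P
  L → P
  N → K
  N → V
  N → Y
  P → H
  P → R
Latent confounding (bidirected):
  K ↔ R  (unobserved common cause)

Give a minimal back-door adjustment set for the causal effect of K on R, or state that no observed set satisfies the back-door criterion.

desc(K)\{K}={H,P,R}; candidates ⊆ {L,N,V,Y}.
K↔R: latent back-door arc(s) into K.
size 0: {}; under {} K still reaches {N,R,V,Y} ∋ R.
size 1: {L}, {N}, {V} …(+1); under {L} K still reaches {N,R,V,Y} ∋ R.
size 2: {L,N}, {L,V}, {L,Y} …(+3); under {L,N} K still reaches {R} ∋ R.
K↔R cannot be blocked by any observed set — no back-door set.

K→R: no observed back-door set.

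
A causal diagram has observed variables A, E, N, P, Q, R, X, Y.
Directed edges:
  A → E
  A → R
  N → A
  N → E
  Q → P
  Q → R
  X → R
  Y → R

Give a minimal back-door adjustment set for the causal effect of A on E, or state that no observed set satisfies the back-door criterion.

A→E: minimal back-door set {N}.

desc(A)\{A}={E,R}; candidates ⊆ {N,P,Q,X,Y}.
size 0: {}; under {} A still reaches {E,N} ∋ E.
{N}: A⊥E given {N} in G with A→· removed — back-door holds.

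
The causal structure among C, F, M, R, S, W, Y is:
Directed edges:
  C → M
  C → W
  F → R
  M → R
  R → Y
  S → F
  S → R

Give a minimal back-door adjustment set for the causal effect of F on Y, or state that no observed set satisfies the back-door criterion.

desc(F)\{F}={R,Y}; candidates ⊆ {C,M,S,W}.
size 0: {}; under {} F still reaches {R,S,Y} ∋ Y.
{S}: F⊥Y given {S} in G with F→· removed — back-door holds.

F→Y: minimal back-door set {S}.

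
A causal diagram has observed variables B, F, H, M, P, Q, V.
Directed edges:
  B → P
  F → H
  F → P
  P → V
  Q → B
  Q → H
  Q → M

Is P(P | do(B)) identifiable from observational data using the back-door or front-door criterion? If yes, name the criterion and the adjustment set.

P(P|do(B)): backdoor, adjust for ∅.

desc(B)\{B}={P,V}; candidates ⊆ {F,H,M,Q}.
∅: B⊥P given ∅ in G with B→· removed — back-door holds.
P(P|do(B)) = P(P|B) — no adjustment needed.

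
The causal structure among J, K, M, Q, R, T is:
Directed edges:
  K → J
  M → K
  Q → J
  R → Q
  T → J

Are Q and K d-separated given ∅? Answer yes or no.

Bayes-Ball from Q | ∅ reaches {J,R}.
K ∉ reach(Q|∅) ⇒ Q ⊥ K | ∅.

Yes — Q ⊥ K | ∅.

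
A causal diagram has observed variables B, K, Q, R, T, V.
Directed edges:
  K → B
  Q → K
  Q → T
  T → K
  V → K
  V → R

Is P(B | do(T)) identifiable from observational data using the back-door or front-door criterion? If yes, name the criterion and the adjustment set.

desc(T)\{T}={B,K}; candidates ⊆ {Q,R,V}.
size 0: {}; under {} T still reaches {B,K,Q} ∋ B.
{Q}: T⊥B given {Q} in G with T→· removed — back-door holds.
P(B|do(T)) = Σ_{Q} P(B|T,Q)·P(Q).

P(B|do(T)): backdoor, adjust for {Q}.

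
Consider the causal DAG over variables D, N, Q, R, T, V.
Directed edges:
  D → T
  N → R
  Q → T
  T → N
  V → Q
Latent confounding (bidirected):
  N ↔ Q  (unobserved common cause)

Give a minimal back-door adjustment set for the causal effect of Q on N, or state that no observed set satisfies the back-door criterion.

desc(Q)\{Q}={N,R,T}; candidates ⊆ {D,V}.
Q↔N: latent back-door arc(s) into Q.
size 0: {}; under {} Q still reaches {N,R,V} ∋ N.
size 1: {D}, {V}; under {D} Q still reaches {N,R,V} ∋ N.
size 2: {D,V}; under {D,V} Q still reaches {N,R} ∋ N.
Q↔N cannot be blocked by any observed set — no back-door set.

Q→N: no observed back-door set.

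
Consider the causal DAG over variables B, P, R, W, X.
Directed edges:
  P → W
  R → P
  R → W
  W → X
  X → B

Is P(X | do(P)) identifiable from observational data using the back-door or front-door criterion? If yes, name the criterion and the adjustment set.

desc(P)\{P}={B,W,X}; candidates ⊆ {R}.
size 0: {}; under {} P still reaches {B,R,W,X} ∋ X.
{R}: P⊥X given {R} in G with P→· removed — back-door holds.
P(X|do(P)) = Σ_{R} P(X|P,R)·P(R).

P(X|do(P)): backdoor, adjust for {R}.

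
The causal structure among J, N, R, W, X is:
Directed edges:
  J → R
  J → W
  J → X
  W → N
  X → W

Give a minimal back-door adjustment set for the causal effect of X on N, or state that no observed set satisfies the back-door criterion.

X→N: minimal back-door set {J}.

desc(X)\{X}={N,W}; candidates ⊆ {J,R}.
size 0: {}; under {} X still reaches {J,N,R,W} ∋ N.
{J}: X⊥N given {J} in G with X→· removed — back-door holds.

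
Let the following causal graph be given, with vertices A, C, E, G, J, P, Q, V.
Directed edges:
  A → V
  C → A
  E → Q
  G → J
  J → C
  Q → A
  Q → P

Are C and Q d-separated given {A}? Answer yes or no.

Bayes-Ball from C | {A} reaches {E,G,J,P,Q}.
Q ∈ reach(C|{A}) ⇒ C ⊥̸ Q | {A}.

No — C and Q are d-connected given {A}.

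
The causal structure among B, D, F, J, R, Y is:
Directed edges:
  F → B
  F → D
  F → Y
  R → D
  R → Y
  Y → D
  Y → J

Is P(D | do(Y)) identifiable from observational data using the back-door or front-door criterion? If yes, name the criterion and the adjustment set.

desc(Y)\{Y}={D,J}; candidates ⊆ {B,F,R}.
size 0: {}; under {} Y still reaches {B,D,F,R} ∋ D.
size 1: {B}, {F}, {R}; under {B} Y still reaches {D,F,R} ∋ D.
{F,R}: Y⊥D given {F,R} in G with Y→· removed — back-door holds.
P(D|do(Y)) = Σ_{F,R} P(D|Y,F,R)·P(F,R).

P(D|do(Y)): backdoor, adjust for {F, R}.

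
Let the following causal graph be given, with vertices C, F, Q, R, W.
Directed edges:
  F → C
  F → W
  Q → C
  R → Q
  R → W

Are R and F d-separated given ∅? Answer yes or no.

Yes — R ⊥ F | ∅.

Bayes-Ball from R | ∅ reaches {C,Q,W}.
F ∉ reach(R|∅) ⇒ R ⊥ F | ∅.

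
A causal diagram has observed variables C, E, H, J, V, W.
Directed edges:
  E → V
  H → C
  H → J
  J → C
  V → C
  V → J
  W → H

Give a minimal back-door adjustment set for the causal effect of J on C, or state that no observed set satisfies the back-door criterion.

desc(J)\{J}={C}; candidates ⊆ {E,H,V,W}.
size 0: {}; under {} J still reaches {C,E,H,V,W} ∋ C.
size 1: {E}, {H}, {V} …(+1); under {E} J still reaches {C,H,V,W} ∋ C.
{H,V}: J⊥C given {H,V} in G with J→· removed — back-door holds.

J→C: minimal back-door set {H, V}.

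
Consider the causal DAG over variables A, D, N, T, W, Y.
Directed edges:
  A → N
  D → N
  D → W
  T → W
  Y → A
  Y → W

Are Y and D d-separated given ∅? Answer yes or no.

Yes — Y ⊥ D | ∅.

Bayes-Ball from Y | ∅ reaches {A,N,W}.
D ∉ reach(Y|∅) ⇒ Y ⊥ D | ∅.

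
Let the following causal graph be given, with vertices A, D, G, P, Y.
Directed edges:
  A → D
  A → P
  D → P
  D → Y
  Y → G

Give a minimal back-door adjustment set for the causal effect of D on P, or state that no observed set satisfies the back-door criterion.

D→P: minimal back-door set {A}.

desc(D)\{D}={G,P,Y}; candidates ⊆ {A}.
size 0: {}; under {} D still reaches {A,P} ∋ P.
{A}: D⊥P given {A} in G with D→· removed — back-door holds.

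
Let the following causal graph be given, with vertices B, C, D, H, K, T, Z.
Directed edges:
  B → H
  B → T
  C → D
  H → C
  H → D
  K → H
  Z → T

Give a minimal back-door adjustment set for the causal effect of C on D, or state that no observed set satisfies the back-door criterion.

C→D: minimal back-door set {H}.

desc(C)\{C}={D}; candidates ⊆ {B,H,K,T,Z}.
size 0: {}; under {} C still reaches {B,D,H,K,T} ∋ D.
{H}: C⊥D given {H} in G with C→· removed — back-door holds.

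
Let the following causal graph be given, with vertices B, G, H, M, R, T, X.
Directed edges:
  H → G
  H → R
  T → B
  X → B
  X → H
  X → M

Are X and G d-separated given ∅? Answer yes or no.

Bayes-Ball from X | ∅ reaches {B,G,H,M,R}.
G ∈ reach(X|∅) ⇒ X ⊥̸ G | ∅.

No — X and G are d-connected given ∅.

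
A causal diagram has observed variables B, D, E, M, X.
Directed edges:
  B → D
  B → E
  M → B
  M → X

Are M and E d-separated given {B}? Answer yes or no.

Yes — M ⊥ E | {B}.

Bayes-Ball from M | {B} reaches {X}.
E ∉ reach(M|{B}) ⇒ M ⊥ E | {B}.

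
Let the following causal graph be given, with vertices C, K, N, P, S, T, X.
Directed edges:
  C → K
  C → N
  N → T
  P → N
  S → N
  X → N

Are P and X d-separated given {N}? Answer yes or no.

No — P and X are d-connected given {N}.

Bayes-Ball from P | {N} reaches {C,K,S,X}.
X ∈ reach(P|{N}) ⇒ P ⊥̸ X | {N}.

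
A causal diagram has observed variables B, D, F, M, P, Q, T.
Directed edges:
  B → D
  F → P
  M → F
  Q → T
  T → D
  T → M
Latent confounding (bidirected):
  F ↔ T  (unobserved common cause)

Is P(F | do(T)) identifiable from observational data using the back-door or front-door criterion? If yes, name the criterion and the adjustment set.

P(F|do(T)): frontdoor, adjust for {M}.

desc(T)\{T}={D,F,M,P}; candidates ⊆ {B,Q}.
T↔F: latent back-door arc(s) into T.
size 0: {}; under {} T still reaches {F,P,Q} ∋ F.
size 1: {B}, {Q}; under {B} T still reaches {F,P,Q} ∋ F.
size 2: {B,Q}; under {B,Q} T still reaches {F,P} ∋ F.
T↔F cannot be blocked by any observed set — no back-door set.
{M}: (i) intercepts every directed T→F path; (ii) no back-door T→{M}; (iii) {T} blocks every back-door {M}→F. Front-door holds.
P(F|do(T)) = Σ_{M} P(M|T) Σ_{T'} P(F|M,T')P(T').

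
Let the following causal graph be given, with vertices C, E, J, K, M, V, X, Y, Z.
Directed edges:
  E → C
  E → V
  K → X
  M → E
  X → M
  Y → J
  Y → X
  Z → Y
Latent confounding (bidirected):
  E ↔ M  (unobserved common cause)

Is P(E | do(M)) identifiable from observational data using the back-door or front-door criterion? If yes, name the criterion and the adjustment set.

desc(M)\{M}={C,E,V}; candidates ⊆ {J,K,X,Y,Z}.
M↔E: latent back-door arc(s) into M.
size 0: {}; under {} M still reaches {C,E,J,K,V,X,Y,Z} ∋ E.
size 1: {J}, {K}, {X} …(+2); under {J} M still reaches {C,E,K,V,X,Y,Z} ∋ E.
size 2: {J,K}, {J,X}, {J,Y} …(+7); under {J,K} M still reaches {C,E,V,X,Y,Z} ∋ E.
M↔E cannot be blocked by any observed set — no back-door set.
No mediator lies on a directed M→…→E path.
Neither criterion identifies P(E|do(M)) in this graph.

P(E|do(M)): not identifiable (no BD/FD set).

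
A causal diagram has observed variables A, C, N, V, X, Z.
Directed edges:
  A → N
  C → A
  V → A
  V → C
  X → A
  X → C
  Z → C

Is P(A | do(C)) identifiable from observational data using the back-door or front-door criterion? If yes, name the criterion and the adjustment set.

P(A|do(C)): backdoor, adjust for {V, X}.

desc(C)\{C}={A,N}; candidates ⊆ {V,X,Z}.
size 0: {}; under {} C still reaches {A,N,V,X,Z} ∋ A.
size 1: {V}, {X}, {Z}; under {V} C still reaches {A,N,X,Z} ∋ A.
{V,X}: C⊥A given {V,X} in G with C→· removed — back-door holds.
P(A|do(C)) = Σ_{V,X} P(A|C,V,X)·P(V,X).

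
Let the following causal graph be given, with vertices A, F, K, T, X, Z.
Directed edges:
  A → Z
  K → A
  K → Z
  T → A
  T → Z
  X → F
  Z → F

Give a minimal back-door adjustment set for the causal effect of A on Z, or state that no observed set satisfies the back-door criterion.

A→Z: minimal back-door set {K, T}.

desc(A)\{A}={F,Z}; candidates ⊆ {K,T,X}.
size 0: {}; under {} A still reaches {F,K,T,Z} ∋ Z.
size 1: {K}, {T}, {X}; under {K} A still reaches {F,T,Z} ∋ Z.
{K,T}: A⊥Z given {K,T} in G with A→· removed — back-door holds.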